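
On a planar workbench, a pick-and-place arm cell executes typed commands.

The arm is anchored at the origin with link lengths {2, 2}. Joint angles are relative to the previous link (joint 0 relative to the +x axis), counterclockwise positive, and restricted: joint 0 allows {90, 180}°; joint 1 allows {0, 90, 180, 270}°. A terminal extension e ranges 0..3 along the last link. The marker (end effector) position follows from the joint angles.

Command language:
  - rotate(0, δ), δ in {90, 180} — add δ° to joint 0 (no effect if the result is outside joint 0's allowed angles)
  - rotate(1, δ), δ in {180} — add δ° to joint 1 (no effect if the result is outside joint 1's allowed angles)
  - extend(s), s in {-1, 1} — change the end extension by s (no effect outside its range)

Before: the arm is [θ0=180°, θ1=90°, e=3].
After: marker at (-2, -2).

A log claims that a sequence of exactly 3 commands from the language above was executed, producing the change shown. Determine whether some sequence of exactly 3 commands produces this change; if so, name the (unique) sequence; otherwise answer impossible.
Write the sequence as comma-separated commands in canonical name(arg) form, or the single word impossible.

extend(-1), extend(-1), extend(-1)

start: [θ0=180°, θ1=90°, e=3]
1. extend(-1) → [θ0=180°, θ1=90°, e=2]
2. extend(-1) → [θ0=180°, θ1=90°, e=1]
3. extend(-1) → [θ0=180°, θ1=90°, e=0]
no rival 3-sequence matches.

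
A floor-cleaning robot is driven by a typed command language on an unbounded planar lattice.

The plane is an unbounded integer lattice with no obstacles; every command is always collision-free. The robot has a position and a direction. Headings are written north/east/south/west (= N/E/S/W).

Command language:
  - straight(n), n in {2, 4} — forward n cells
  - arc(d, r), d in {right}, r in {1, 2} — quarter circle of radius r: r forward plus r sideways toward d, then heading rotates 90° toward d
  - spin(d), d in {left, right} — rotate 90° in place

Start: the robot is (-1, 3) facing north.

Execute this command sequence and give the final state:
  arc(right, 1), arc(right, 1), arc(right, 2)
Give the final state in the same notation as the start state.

(-1, 1) facing west

start: (-1, 3) facing north
1. arc(right, 1) → (0, 4) facing east
2. arc(right, 1) → (1, 3) facing south
3. arc(right, 2) → (-1, 1) facing west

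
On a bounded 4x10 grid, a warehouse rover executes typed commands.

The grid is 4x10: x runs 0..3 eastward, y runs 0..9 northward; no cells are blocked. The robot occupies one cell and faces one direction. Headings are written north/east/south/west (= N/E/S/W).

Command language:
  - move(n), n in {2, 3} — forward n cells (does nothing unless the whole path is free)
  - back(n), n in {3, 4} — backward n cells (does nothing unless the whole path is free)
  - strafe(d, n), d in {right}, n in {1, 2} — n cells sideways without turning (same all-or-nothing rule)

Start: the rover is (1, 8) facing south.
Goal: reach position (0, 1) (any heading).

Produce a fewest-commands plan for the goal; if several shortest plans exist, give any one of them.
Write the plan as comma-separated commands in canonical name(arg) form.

strafe(right, 1), move(2), move(2), move(3)

from: (1, 8) facing south
step 1 (strafe(right, 1)): (0, 8) facing south
step 2 (move(2)): (0, 6) facing south
step 3 (move(2)): (0, 4) facing south
step 4 (move(3)): (0, 1) facing south
nothing shorter than 4 reaches the goal.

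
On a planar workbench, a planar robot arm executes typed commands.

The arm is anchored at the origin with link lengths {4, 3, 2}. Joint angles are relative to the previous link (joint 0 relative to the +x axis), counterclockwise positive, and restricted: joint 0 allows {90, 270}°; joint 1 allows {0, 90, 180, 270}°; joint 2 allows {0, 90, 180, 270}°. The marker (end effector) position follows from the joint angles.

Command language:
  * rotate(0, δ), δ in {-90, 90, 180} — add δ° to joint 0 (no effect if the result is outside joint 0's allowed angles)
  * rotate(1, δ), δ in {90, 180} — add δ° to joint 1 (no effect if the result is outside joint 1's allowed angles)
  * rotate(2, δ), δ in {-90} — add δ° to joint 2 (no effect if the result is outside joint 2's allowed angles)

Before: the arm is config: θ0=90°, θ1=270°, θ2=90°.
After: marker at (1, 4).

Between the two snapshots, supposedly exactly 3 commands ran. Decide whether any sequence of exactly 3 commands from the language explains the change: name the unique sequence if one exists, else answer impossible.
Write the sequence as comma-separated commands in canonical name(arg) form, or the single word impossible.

initial: config: θ0=90°, θ1=270°, θ2=90°
[1] after rotate(2, -90): config: θ0=90°, θ1=270°, θ2=0°
[2] after rotate(2, -90): config: θ0=90°, θ1=270°, θ2=270°
[3] after rotate(2, -90): config: θ0=90°, θ1=270°, θ2=180°
no rival 3-sequence matches.

rotate(2, -90), rotate(2, -90), rotate(2, -90)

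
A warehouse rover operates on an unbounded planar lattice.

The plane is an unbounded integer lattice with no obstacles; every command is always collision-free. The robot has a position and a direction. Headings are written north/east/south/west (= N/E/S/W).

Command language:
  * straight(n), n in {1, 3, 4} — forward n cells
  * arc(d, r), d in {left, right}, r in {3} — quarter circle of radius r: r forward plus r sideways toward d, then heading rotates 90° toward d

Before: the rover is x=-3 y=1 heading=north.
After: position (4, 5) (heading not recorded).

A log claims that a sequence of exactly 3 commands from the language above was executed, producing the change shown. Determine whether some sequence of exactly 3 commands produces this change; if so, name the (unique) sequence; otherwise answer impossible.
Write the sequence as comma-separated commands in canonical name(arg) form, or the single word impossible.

straight(1), arc(right, 3), straight(4)

key: order matters: swapping straight(1) and straight(4) lands elsewhere
t0: x=-3 y=1 heading=north
[1] after straight(1): x=-3 y=2 heading=north
[2] after arc(right, 3): x=0 y=5 heading=east
[3] after straight(4): x=4 y=5 heading=east
no other 3-command option fits: unique.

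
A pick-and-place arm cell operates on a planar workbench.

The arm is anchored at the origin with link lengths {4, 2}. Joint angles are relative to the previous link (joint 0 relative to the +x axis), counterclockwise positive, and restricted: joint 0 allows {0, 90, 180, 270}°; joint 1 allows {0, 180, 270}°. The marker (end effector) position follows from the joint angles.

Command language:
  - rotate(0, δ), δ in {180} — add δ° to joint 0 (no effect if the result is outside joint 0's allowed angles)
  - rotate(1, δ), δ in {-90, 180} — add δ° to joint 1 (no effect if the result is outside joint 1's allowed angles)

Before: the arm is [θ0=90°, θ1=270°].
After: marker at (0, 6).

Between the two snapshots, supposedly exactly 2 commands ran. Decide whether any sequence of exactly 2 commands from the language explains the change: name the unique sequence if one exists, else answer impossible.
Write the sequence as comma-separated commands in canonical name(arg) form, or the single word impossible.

rotate(1, -90), rotate(1, 180)

key: running rotate(1, 180) before rotate(1, -90) would end elsewhere — order is forced
start: [θ0=90°, θ1=270°]
step 1 (rotate(1, -90)): [θ0=90°, θ1=180°]
step 2 (rotate(1, 180)): [θ0=90°, θ1=0°]
no other 2-command option fits: unique.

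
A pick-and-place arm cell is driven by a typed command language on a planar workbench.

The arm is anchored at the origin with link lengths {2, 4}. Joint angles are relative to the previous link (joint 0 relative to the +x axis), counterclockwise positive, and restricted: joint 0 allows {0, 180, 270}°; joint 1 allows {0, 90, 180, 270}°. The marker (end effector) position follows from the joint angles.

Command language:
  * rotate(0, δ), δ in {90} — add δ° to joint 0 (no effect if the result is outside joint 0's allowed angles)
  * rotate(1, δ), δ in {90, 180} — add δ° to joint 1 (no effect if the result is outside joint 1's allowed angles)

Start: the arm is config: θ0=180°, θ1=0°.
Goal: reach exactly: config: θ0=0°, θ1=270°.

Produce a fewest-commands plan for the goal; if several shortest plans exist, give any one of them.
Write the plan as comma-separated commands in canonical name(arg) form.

rotate(1, 180), rotate(1, 90), rotate(0, 90), rotate(0, 90)

t0: config: θ0=180°, θ1=0°
step 1 (rotate(1, 180)): config: θ0=180°, θ1=180°
step 2 (rotate(1, 90)): config: θ0=180°, θ1=270°
step 3 (rotate(0, 90)): config: θ0=270°, θ1=270°
step 4 (rotate(0, 90)): config: θ0=0°, θ1=270°
nothing shorter than 4 reaches the goal.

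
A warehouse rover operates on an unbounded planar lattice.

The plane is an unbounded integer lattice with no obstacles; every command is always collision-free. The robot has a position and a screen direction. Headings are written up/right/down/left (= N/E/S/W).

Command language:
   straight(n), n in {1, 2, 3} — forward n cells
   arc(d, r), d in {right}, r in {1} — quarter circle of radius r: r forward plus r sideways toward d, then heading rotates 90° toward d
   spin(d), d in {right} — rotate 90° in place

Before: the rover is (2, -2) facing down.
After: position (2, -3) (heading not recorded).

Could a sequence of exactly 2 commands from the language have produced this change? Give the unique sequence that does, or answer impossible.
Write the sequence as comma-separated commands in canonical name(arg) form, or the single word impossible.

straight(1), spin(right)

key: running spin(right) before straight(1) would end elsewhere — order is forced
t0: (2, -2) facing down
step 1 (straight(1)): (2, -3) facing down
step 2 (spin(right)): (2, -3) facing left
no other 2-command option fits: unique.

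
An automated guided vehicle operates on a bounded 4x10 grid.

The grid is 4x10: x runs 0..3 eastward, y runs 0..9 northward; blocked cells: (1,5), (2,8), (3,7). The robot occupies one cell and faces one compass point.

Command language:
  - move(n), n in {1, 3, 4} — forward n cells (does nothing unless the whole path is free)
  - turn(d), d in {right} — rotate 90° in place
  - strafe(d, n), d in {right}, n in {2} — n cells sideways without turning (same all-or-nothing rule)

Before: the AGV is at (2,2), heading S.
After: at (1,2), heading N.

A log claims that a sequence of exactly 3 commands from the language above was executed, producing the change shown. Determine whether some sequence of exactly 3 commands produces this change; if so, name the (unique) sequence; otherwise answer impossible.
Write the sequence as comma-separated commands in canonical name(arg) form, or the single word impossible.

turn(right), move(1), turn(right)

key: position moved to (1,2) AND the heading swung to N — translation plus rotation needed
t0: at (2,2), heading S
step 1 (turn(right)): at (2,2), heading W
step 2 (move(1)): at (1,2), heading W
step 3 (turn(right)): at (1,2), heading N
uniquely the one of 125 3-step routes that fits.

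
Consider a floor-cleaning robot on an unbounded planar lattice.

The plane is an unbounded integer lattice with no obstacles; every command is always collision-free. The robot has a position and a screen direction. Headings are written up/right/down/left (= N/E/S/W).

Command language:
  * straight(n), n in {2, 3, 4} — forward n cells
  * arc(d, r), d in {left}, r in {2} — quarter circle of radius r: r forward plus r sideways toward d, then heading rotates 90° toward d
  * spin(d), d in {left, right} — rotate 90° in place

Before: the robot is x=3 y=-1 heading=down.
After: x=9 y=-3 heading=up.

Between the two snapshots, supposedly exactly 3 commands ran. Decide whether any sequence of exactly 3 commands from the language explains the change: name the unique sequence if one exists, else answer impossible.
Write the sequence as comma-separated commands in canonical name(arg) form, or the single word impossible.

arc(left, 2), straight(4), spin(left)

key: running spin(left) before arc(left, 2) would end elsewhere — order is forced
initial: x=3 y=-1 heading=down
1. arc(left, 2) → x=5 y=-3 heading=right
2. straight(4) → x=9 y=-3 heading=right
3. spin(left) → x=9 y=-3 heading=up
no rival 3-sequence matches.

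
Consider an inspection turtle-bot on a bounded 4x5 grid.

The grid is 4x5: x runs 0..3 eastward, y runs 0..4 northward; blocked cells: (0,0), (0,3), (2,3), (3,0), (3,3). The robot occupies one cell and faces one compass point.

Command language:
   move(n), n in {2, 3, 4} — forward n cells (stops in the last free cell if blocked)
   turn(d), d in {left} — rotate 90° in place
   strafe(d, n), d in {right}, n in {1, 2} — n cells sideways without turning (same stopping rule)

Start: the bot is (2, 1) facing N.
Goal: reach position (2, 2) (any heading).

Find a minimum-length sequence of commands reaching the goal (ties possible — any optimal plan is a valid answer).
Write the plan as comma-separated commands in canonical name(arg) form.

start: (2, 1) facing N
[1] after move(2): (2, 2) facing N
no 0-step plan works, so 1 is optimal.

move(2)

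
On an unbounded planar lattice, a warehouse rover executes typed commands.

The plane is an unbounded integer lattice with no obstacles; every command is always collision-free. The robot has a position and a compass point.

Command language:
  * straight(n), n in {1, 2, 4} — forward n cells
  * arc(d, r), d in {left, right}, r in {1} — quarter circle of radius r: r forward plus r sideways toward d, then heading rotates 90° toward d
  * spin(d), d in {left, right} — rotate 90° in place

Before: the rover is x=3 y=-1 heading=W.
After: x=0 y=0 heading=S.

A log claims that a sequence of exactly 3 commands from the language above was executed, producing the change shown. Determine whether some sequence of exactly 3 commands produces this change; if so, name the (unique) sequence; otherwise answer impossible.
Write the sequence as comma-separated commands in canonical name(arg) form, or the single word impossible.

key: position moved to (0,0) AND the heading swung to S — translation plus rotation needed
t0: x=3 y=-1 heading=W
1. arc(right, 1) → x=2 y=0 heading=N
2. arc(left, 1) → x=1 y=1 heading=W
3. arc(left, 1) → x=0 y=0 heading=S
no other 3-command option fits: unique.

arc(right, 1), arc(left, 1), arc(left, 1)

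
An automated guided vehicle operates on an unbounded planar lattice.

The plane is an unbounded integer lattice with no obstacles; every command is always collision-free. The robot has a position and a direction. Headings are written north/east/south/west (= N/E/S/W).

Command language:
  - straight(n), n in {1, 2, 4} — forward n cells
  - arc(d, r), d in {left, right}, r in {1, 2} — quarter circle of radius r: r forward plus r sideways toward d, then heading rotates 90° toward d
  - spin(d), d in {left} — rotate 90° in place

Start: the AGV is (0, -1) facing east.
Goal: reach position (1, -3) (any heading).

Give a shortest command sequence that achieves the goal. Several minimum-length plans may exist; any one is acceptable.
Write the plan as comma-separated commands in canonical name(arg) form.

arc(right, 1), straight(1)

start: (0, -1) facing east
[1] after arc(right, 1): (1, -2) facing south
[2] after straight(1): (1, -3) facing south
shorter routes all fall short; 2 is best.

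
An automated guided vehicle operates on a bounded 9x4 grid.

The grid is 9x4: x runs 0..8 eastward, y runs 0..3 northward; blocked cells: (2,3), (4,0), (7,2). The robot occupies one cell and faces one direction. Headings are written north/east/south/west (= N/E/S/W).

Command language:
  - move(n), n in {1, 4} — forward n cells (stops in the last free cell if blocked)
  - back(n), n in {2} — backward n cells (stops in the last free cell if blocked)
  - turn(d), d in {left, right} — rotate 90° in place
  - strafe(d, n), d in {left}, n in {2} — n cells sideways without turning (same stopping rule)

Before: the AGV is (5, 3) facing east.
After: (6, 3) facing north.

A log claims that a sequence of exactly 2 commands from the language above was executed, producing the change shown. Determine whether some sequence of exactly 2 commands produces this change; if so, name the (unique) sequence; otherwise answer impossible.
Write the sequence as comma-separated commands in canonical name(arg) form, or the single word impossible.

key: running turn(left) before move(1) would end elsewhere — order is forced
initial: (5, 3) facing east
1. move(1) → (6, 3) facing east
2. turn(left) → (6, 3) facing north
no other 2-command option fits: unique.

move(1), turn(left)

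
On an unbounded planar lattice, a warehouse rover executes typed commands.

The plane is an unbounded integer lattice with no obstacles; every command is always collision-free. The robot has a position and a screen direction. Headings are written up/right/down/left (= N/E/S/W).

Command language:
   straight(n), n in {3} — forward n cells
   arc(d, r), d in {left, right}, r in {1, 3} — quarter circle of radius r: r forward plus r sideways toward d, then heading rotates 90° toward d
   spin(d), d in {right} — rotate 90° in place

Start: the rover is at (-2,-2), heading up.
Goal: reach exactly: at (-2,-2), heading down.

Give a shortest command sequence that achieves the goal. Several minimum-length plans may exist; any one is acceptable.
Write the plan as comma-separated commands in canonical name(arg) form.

start: at (-2,-2), heading up
1. spin(right) → at (-2,-2), heading right
2. spin(right) → at (-2,-2), heading down
minimal: 2 command(s), checked below 2.

spin(right), spin(right)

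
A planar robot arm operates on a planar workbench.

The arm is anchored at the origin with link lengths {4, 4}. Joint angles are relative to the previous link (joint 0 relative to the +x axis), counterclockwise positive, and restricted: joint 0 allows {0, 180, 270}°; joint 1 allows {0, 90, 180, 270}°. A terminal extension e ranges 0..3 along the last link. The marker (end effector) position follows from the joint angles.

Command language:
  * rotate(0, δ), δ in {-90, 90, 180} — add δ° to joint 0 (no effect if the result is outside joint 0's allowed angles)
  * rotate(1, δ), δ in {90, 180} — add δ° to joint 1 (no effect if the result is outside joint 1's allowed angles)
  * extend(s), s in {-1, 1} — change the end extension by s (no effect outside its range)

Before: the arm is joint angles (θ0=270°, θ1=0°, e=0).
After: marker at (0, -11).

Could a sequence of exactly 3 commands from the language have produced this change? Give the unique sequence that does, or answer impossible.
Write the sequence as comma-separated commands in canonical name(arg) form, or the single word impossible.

t0: joint angles (θ0=270°, θ1=0°, e=0)
t=1 extend(1) ⇒ joint angles (θ0=270°, θ1=0°, e=1)
t=2 extend(1) ⇒ joint angles (θ0=270°, θ1=0°, e=2)
t=3 extend(1) ⇒ joint angles (θ0=270°, θ1=0°, e=3)
no rival 3-sequence matches.

extend(1), extend(1), extend(1)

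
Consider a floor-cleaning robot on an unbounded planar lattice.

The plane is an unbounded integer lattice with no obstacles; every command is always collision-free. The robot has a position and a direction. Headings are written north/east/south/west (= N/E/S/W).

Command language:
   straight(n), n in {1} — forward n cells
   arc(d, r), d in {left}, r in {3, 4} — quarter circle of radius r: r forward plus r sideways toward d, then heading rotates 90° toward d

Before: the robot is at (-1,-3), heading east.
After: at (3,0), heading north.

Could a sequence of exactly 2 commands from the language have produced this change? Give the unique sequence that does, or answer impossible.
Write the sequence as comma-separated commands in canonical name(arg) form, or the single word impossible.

straight(1), arc(left, 3)

key: cell and facing (now N) both changed — the 2 commands mix motion and turning
begin: at (-1,-3), heading east
t=1 straight(1) ⇒ at (0,-3), heading east
t=2 arc(left, 3) ⇒ at (3,0), heading north
all 9 alternatives checked — unique.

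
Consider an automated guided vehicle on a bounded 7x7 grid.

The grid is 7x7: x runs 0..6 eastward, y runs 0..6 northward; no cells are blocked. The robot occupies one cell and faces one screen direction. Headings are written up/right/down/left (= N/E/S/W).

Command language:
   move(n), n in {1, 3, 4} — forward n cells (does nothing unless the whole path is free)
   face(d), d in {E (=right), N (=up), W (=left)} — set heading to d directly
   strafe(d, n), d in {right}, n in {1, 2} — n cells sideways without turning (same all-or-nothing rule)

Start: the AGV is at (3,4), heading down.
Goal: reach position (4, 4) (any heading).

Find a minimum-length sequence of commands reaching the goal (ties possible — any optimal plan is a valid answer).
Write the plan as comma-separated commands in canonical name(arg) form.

t0: at (3,4), heading down
1. face(E) → at (3,4), heading right
2. move(1) → at (4,4), heading right
nothing shorter than 2 reaches the goal.

face(E), move(1)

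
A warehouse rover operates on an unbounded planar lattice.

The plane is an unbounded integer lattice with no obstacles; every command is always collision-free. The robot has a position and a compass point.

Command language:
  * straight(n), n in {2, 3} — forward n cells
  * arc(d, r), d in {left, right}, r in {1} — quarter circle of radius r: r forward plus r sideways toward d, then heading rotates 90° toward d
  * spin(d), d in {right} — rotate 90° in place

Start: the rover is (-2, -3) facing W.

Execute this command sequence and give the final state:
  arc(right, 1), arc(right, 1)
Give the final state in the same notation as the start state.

t0: (-2, -3) facing W
[1] after arc(right, 1): (-3, -2) facing N
[2] after arc(right, 1): (-2, -1) facing E

(-2, -1) facing E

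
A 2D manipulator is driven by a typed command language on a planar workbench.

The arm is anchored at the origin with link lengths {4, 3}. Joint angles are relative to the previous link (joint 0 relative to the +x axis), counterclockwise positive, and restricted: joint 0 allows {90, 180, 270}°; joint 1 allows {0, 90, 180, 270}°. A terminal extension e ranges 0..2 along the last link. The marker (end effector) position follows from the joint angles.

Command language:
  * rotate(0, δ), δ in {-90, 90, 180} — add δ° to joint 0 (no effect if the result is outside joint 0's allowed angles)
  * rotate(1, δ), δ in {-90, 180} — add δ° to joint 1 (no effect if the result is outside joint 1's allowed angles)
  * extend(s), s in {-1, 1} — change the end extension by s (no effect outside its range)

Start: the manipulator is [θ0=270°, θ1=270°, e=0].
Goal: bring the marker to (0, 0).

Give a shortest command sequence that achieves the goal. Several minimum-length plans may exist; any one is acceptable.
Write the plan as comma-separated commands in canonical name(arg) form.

extend(1), rotate(1, -90)

initial: [θ0=270°, θ1=270°, e=0]
t=1 extend(1) ⇒ [θ0=270°, θ1=270°, e=1]
t=2 rotate(1, -90) ⇒ [θ0=270°, θ1=180°, e=1]
minimal: 2 command(s), checked below 2.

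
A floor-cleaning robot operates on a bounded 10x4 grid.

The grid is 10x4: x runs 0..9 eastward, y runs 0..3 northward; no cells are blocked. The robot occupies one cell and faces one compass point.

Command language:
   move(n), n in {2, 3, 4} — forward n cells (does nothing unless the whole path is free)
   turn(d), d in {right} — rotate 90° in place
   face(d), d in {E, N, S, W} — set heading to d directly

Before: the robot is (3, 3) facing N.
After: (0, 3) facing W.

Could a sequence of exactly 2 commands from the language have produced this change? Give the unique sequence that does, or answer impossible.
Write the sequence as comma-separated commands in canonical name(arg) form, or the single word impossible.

key: running move(3) before face(W) would end elsewhere — order is forced
start: (3, 3) facing N
t=1 face(W) ⇒ (3, 3) facing W
t=2 move(3) ⇒ (0, 3) facing W
all 64 alternatives checked — unique.

face(W), move(3)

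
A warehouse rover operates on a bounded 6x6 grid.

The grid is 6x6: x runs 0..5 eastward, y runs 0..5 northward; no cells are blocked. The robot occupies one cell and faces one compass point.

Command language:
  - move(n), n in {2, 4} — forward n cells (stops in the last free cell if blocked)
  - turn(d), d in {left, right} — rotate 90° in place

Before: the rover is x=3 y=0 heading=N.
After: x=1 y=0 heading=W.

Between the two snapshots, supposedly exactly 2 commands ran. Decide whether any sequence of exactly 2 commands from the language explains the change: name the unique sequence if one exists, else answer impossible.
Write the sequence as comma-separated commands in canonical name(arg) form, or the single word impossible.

key: cell and facing (now W) both changed — the 2 commands mix motion and turning
from: x=3 y=0 heading=N
1. turn(left) → x=3 y=0 heading=W
2. move(2) → x=1 y=0 heading=W
all 16 alternatives checked — unique.

turn(left), move(2)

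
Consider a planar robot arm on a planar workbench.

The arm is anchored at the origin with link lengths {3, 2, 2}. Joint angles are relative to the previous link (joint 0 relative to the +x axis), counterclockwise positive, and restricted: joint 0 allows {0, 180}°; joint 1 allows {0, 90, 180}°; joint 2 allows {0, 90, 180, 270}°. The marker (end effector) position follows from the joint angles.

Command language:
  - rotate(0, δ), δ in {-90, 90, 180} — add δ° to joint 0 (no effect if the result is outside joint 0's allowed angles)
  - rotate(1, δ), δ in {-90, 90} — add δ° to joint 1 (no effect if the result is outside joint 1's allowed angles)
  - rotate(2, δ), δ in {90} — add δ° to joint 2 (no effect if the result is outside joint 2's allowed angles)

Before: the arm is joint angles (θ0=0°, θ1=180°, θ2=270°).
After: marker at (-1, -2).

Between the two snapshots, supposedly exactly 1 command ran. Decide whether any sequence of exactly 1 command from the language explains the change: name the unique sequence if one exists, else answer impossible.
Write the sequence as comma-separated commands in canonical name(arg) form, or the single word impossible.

begin: joint angles (θ0=0°, θ1=180°, θ2=270°)
1. rotate(0, 180) → joint angles (θ0=180°, θ1=180°, θ2=270°)
uniquely the one of 6 1-step routes that fits.

rotate(0, 180)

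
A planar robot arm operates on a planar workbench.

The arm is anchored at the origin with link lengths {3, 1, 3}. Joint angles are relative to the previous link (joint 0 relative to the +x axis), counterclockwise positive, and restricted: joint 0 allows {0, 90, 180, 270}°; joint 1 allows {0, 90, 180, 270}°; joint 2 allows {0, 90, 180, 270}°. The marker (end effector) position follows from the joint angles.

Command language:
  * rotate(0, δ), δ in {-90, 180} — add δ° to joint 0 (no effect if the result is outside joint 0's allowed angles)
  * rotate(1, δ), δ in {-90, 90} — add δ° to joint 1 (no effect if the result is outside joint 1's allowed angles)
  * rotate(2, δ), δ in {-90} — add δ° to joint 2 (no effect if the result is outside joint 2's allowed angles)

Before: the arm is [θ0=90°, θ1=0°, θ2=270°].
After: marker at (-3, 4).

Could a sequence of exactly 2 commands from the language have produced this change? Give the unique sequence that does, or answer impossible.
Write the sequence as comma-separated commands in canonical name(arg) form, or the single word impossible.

from: [θ0=90°, θ1=0°, θ2=270°]
1. rotate(2, -90) → [θ0=90°, θ1=0°, θ2=180°]
2. rotate(2, -90) → [θ0=90°, θ1=0°, θ2=90°]
all 25 alternatives checked — unique.

rotate(2, -90), rotate(2, -90)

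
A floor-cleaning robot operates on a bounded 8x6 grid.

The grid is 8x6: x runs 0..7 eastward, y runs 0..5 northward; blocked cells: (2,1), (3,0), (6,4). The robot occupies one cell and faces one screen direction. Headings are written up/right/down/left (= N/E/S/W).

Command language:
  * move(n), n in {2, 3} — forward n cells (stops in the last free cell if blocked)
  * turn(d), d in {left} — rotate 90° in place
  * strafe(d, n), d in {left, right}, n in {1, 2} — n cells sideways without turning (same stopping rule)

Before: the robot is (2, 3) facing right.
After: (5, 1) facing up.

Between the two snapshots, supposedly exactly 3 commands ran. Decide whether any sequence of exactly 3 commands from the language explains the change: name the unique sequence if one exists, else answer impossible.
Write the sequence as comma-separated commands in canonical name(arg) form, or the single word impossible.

move(3), strafe(right, 2), turn(left)

key: running turn(left) before move(3) would end elsewhere — order is forced
from: (2, 3) facing right
t=1 move(3) ⇒ (5, 3) facing right
t=2 strafe(right, 2) ⇒ (5, 1) facing right
t=3 turn(left) ⇒ (5, 1) facing up
no other 3-command option fits: unique.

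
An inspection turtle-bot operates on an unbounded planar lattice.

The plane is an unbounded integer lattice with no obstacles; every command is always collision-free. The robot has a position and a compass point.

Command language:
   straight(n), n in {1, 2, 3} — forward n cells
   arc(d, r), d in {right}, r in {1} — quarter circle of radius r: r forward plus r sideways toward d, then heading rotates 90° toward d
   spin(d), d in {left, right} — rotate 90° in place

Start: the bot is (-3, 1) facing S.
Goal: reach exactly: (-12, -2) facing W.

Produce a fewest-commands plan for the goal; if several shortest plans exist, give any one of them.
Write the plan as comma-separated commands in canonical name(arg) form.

straight(2), arc(right, 1), straight(2), straight(3), straight(3)

initial: (-3, 1) facing S
1. straight(2) → (-3, -1) facing S
2. arc(right, 1) → (-4, -2) facing W
3. straight(2) → (-6, -2) facing W
4. straight(3) → (-9, -2) facing W
5. straight(3) → (-12, -2) facing W
minimal: 5 command(s), checked below 5.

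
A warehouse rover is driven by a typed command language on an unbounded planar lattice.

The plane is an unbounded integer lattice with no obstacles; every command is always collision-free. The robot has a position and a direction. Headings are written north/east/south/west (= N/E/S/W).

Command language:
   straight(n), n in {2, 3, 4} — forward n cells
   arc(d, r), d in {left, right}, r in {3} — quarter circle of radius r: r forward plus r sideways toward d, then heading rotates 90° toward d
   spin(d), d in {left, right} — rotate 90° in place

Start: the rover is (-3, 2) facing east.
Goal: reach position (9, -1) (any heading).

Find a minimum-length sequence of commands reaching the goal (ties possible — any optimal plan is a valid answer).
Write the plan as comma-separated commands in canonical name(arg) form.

begin: (-3, 2) facing east
t=1 straight(4) ⇒ (1, 2) facing east
t=2 straight(2) ⇒ (3, 2) facing east
t=3 straight(3) ⇒ (6, 2) facing east
t=4 arc(right, 3) ⇒ (9, -1) facing south
shorter routes all fall short; 4 is best.

straight(4), straight(2), straight(3), arc(right, 3)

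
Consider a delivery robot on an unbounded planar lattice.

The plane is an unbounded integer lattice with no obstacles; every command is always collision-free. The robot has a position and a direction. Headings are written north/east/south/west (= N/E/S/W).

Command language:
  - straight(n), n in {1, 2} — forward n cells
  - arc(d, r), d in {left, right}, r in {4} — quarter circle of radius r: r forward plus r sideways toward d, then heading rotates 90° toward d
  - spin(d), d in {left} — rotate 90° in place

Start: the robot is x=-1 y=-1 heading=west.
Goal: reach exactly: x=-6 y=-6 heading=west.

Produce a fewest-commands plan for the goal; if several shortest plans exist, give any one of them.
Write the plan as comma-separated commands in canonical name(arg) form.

start: x=-1 y=-1 heading=west
[1] after straight(1): x=-2 y=-1 heading=west
[2] after spin(left): x=-2 y=-1 heading=south
[3] after straight(1): x=-2 y=-2 heading=south
[4] after arc(right, 4): x=-6 y=-6 heading=west
minimal: 4 command(s), checked below 4.

straight(1), spin(left), straight(1), arc(right, 4)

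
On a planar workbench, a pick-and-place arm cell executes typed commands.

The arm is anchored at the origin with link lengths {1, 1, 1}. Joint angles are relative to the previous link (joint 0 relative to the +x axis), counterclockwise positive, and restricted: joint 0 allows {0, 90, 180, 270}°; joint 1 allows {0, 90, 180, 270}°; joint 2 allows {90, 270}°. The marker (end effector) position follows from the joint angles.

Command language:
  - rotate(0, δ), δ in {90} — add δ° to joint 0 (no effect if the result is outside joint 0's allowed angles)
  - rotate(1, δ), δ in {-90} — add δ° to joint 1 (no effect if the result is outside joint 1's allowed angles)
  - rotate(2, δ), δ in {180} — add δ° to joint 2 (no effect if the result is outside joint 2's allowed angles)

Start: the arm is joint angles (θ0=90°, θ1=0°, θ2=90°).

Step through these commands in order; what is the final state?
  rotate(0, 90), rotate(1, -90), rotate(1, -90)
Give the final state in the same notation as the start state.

joint angles (θ0=180°, θ1=180°, θ2=90°)

start: joint angles (θ0=90°, θ1=0°, θ2=90°)
[1] after rotate(0, 90): joint angles (θ0=180°, θ1=0°, θ2=90°)
[2] after rotate(1, -90): joint angles (θ0=180°, θ1=270°, θ2=90°)
[3] after rotate(1, -90): joint angles (θ0=180°, θ1=180°, θ2=90°)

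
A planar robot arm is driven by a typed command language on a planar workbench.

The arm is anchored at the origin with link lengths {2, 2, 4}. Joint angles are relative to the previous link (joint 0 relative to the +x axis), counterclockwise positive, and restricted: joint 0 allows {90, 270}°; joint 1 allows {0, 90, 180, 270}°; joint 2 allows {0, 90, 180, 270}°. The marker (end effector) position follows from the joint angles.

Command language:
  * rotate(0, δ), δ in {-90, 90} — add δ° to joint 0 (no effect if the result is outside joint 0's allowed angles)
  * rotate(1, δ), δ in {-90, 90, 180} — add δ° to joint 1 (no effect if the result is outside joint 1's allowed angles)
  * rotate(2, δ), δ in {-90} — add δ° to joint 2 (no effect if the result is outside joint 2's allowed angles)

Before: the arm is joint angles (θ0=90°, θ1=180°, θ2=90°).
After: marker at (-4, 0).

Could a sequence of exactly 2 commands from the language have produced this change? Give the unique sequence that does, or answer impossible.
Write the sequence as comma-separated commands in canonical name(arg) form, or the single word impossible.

start: joint angles (θ0=90°, θ1=180°, θ2=90°)
1. rotate(2, -90) → joint angles (θ0=90°, θ1=180°, θ2=0°)
2. rotate(2, -90) → joint angles (θ0=90°, θ1=180°, θ2=270°)
all 36 alternatives checked — unique.

rotate(2, -90), rotate(2, -90)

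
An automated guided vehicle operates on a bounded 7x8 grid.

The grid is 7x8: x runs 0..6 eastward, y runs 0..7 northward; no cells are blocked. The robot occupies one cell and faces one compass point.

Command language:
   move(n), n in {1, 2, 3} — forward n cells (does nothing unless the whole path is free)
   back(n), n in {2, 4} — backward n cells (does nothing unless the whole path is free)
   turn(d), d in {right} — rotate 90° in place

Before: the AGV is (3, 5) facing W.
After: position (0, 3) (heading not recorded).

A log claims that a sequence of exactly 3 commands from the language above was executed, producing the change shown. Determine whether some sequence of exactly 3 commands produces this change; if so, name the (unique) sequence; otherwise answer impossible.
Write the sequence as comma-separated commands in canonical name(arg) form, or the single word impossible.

key: order matters: swapping move(3) and back(2) lands elsewhere
t0: (3, 5) facing W
t=1 move(3) ⇒ (0, 5) facing W
t=2 turn(right) ⇒ (0, 5) facing N
t=3 back(2) ⇒ (0, 3) facing N
uniquely the one of 216 3-step routes that fits.

move(3), turn(right), back(2)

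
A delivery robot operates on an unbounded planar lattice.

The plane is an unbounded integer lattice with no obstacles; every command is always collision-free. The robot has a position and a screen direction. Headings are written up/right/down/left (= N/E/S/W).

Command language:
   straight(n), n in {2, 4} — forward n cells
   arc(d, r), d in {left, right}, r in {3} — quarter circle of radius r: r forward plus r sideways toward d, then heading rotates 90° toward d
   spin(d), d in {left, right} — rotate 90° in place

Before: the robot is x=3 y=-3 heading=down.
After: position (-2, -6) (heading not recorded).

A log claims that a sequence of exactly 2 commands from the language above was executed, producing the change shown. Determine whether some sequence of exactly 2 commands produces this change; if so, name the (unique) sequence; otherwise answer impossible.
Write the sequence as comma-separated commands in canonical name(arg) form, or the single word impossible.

key: running straight(2) before arc(right, 3) would end elsewhere — order is forced
from: x=3 y=-3 heading=down
[1] after arc(right, 3): x=0 y=-6 heading=left
[2] after straight(2): x=-2 y=-6 heading=left
all 36 alternatives checked — unique.

arc(right, 3), straight(2)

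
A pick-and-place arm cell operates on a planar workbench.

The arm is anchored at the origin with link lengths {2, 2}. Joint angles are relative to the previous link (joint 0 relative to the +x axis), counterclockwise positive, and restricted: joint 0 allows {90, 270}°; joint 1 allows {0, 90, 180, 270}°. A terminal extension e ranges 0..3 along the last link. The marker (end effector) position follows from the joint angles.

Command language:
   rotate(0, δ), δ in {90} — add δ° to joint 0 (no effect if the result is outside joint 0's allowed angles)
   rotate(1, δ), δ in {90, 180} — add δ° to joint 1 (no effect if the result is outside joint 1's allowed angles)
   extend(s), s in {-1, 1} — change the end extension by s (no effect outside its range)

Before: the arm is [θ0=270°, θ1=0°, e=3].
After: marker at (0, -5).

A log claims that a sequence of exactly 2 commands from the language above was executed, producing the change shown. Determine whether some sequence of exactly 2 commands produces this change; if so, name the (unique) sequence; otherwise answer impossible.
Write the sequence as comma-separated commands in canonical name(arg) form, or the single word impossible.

begin: [θ0=270°, θ1=0°, e=3]
t=1 extend(-1) ⇒ [θ0=270°, θ1=0°, e=2]
t=2 extend(-1) ⇒ [θ0=270°, θ1=0°, e=1]
no rival 2-sequence matches.

extend(-1), extend(-1)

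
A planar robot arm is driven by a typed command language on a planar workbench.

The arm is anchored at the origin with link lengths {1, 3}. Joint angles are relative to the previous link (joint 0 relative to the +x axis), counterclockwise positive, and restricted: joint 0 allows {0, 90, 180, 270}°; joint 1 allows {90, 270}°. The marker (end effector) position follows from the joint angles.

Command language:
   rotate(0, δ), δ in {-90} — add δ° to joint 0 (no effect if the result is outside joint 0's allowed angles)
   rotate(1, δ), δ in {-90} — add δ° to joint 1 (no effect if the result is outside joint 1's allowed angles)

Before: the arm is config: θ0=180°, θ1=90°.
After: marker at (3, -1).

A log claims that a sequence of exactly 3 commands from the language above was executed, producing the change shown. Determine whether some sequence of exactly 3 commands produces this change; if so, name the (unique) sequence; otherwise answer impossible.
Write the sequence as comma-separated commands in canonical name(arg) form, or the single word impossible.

rotate(0, -90), rotate(0, -90), rotate(0, -90)

t0: config: θ0=180°, θ1=90°
1. rotate(0, -90) → config: θ0=90°, θ1=90°
2. rotate(0, -90) → config: θ0=0°, θ1=90°
3. rotate(0, -90) → config: θ0=270°, θ1=90°
no other 3-command option fits: unique.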